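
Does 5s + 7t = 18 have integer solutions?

Step 1: Compute gcd(5, 7).
gcd(5, 7) = 1

Step 2: Check divisibility.
Does 1 divide 18? 18 = 1 x 18, so yes.

By the theorem on linear Diophantine equations, 5s + 7t = 18 has integer solutions if and only if gcd(5, 7) divides 18. Since 1 | 18, solutions exist.

Yes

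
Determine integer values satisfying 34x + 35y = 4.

Step 1: Check solvability.
gcd(34, 35) = 1
Since 1 divides 4, solutions exist.

Step 2: Apply extended Euclidean algorithm to find gcd.
We find integers such that 34*x0 + 35*y0 = 1

Step 3: Scale the particular solution.
Multiply by 4/1 = 4:
x = -4, y = 4

Step 4: Verify.
34*(-4) + 35*(4) = 4 = 4 ✓

x = -4, y = 4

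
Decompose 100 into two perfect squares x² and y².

We need to find integers x, y > 0 such that x² + y² = 100.
Trying x = 6: y² = 100 - 6² = 100 - 36 = 64
y = 8
Check: 6² + 8² = 36 + 64 = 100 ✓

100 = 6² + 8²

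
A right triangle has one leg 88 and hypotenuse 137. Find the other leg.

a² = c² - b² = 18769 - 7744 = 11025
a = 105

105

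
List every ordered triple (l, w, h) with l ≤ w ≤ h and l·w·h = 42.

Iterate l from 1 to ⌊42^(1/3)⌋. For each l dividing 42, iterate w ≥ l with w dividing 42/l, and set h = 42/(l·w).
Triples found (5): (1×1×42), (1×2×21), (1×3×14), (1×6×7), (2×3×7)

(1×1×42), (1×2×21), (1×3×14), (1×6×7), (2×3×7)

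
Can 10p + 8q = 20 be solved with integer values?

Step 1: Compute gcd(10, 8).
gcd(10, 8) = 2

Step 2: Check divisibility.
Does 2 divide 20? 20 = 2 x 10, so yes.

By the theorem on linear Diophantine equations, 10p + 8q = 20 has integer solutions if and only if gcd(10, 8) divides 20. Since 2 | 20, solutions exist.

Yes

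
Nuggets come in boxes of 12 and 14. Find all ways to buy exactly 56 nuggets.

We need non-negative integers (x, y) with 12x + 14y = 56.
For each x in 0..4, check if 56 - 12x is a non-negative multiple of 14.
x = 0: 14y = 56, y = 4 ✓

(0 boxes of 12, 4 boxes of 14)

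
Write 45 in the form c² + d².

We need to find integers c, d > 0 such that c² + d² = 45.
Trying c = 3: d² = 45 - 3² = 45 - 9 = 36
d = 6
Check: 3² + 6² = 9 + 36 = 45 ✓

45 = 3² + 6²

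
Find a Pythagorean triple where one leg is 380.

We need the other leg and hypotenuse such that 380² + x² = c².
Take x = 261, c = 461: 380² + 261² = 144400 + 68121 = 212521 = 461² ✓
Triple: (261, 380, 461)

(261, 380, 461)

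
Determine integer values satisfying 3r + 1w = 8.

Step 1: Check solvability.
gcd(3, 1) = 1
Since 1 divides 8, solutions exist.

Step 2: Apply extended Euclidean algorithm to find gcd.
We find integers such that 3*x0 + 1*y0 = 1

Step 3: Scale the particular solution.
Multiply by 8/1 = 8:
r = 0, w = 8

Step 4: Verify.
3*(0) + 1*(8) = 8 = 8 ✓

r = 0, w = 8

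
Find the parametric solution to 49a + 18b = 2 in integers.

Step 1: Compute gcd(49, 18) = 1.
Since 1 divides 2, solutions exist.

Step 2: Find a particular solution using extended Euclidean algorithm.
We get a₀ = 14, b₀ = -38.
Check: 49*14 + 18*-38 = 2 = 2 ✓

Step 3: Write the general solution.
a = 14 + (18/1)t = 14 + 18t
b = -38 - (49/1)t = -38 - 49t
for any integer t.

a = 14 + 18t, b = -38 - 49t for integer t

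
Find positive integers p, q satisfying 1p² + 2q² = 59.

Try small values of p and check whether (59 - 1p²)/2 is a perfect square.
p = 3: 1·3² = 9, so 2q² = 59 - 9 = 50, giving q² = 25, q = 5.
Check: 1·3² + 2·5² = 9 + 50 = 59 ✓

p = 3, q = 5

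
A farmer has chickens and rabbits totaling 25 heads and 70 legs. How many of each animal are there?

Let c = chickens, r = rabbits.
Heads: c + r = 25
Legs: 2c + 4r = 70
From the first equation, c = 25 - r. Substitute:
2(25 - r) + 4r = 70
50 + 2r = 70
r = (70 - 50)/2 = 10
c = 25 - 10 = 15

Chickens: 15, Rabbits: 10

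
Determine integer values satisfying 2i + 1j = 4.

Step 1: Check solvability.
gcd(2, 1) = 1
Since 1 divides 4, solutions exist.

Step 2: Apply extended Euclidean algorithm to find gcd.
We find integers such that 2*x0 + 1*y0 = 1

Step 3: Scale the particular solution.
Multiply by 4/1 = 4:
i = 0, j = 4

Step 4: Verify.
2*(0) + 1*(4) = 4 = 4 ✓

i = 0, j = 4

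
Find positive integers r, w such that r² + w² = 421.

Search for r with 421 - r² a perfect square.
r = 14: 421 - 14² = 421 - 196 = 225 = 15² ✓
So r = 14, w = 15.

r = 14, w = 15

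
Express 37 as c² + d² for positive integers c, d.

We need to find integers c, d > 0 such that c² + d² = 37.
Trying c = 1: d² = 37 - 1² = 37 - 1 = 36
d = 6
Check: 1² + 6² = 1 + 36 = 37 ✓

37 = 1² + 6²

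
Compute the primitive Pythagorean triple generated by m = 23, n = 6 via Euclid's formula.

a = m² - n² = 23² - 6² = 529 - 36 = 493
b = 2mn = 2·23·6 = 276
c = m² + n² = 529 + 36 = 565
Verify: 493² + 276² = 243049 + 76176 = 319225 = 565² ✓

(493, 276, 565)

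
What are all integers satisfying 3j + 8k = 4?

Step 1: Compute gcd(3, 8) = 1.
Since 1 divides 4, solutions exist.

Step 2: Find a particular solution using extended Euclidean algorithm.
We get j₀ = 12, k₀ = -4.
Check: 3*12 + 8*-4 = 4 = 4 ✓

Step 3: Write the general solution.
j = 12 + (8/1)t = 12 + 8t
k = -4 - (3/1)t = -4 - 3t
for any integer t.

j = 12 + 8t, k = -4 - 3t for integer t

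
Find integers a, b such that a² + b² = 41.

We need to find integers a, b > 0 such that a² + b² = 41.
Trying a = 4: b² = 41 - 4² = 41 - 16 = 25
b = 5
Check: 4² + 5² = 16 + 25 = 41 ✓

41 = 4² + 5²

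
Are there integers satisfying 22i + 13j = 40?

Step 1: Compute gcd(22, 13).
gcd(22, 13) = 1

Step 2: Check divisibility.
Does 1 divide 40? 40 = 1 x 40, so yes.

By the theorem on linear Diophantine equations, 22i + 13j = 40 has integer solutions if and only if gcd(22, 13) divides 40. Since 1 | 40, solutions exist.

Yes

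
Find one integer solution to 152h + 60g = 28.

Step 1: Check solvability.
gcd(152, 60) = 4
Since 4 divides 28, solutions exist.

Step 2: Apply extended Euclidean algorithm to find gcd.
We find integers such that 152*x0 + 60*y0 = 4

Step 3: Scale the particular solution.
Multiply by 28/4 = 7:
h = 14, g = -35

Step 4: Verify.
152*(14) + 60*(-35) = 28 = 28 ✓

h = 14, g = -35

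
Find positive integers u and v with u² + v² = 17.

We need to find integers u, v > 0 such that u² + v² = 17.
Trying u = 1: v² = 17 - 1² = 17 - 1 = 16
v = 4
Check: 1² + 4² = 1 + 16 = 17 ✓

17 = 1² + 4²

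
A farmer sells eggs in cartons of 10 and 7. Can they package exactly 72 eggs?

We need non-negative a, b with 10a + 7b = 72.
gcd(10, 7) = 1 divides 72.
Try a = 3: 7b = 72 - 30 = 42, so b = 6.
One way: 3 cartons of 10 and 6 cartons of 7.

Yes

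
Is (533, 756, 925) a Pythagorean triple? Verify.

Compute a² + b² = 533² + 756² = 284089 + 571536 = 855625
Compute c² = 925² = 855625
Since 855625 = 855625, confirmed.

Yes, it is a Pythagorean triple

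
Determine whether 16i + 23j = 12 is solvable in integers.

Step 1: Compute gcd(16, 23).
gcd(16, 23) = 1

Step 2: Check divisibility.
Does 1 divide 12? 12 = 1 x 12, so yes.

By the theorem on linear Diophantine equations, 16i + 23j = 12 has integer solutions if and only if gcd(16, 23) divides 12. Since 1 | 12, solutions exist.

Yes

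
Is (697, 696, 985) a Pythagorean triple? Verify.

Compute a² + b² = 697² + 696² = 485809 + 484416 = 970225
Compute c² = 985² = 970225
Since 970225 = 970225, confirmed.

Yes, it is a Pythagorean triple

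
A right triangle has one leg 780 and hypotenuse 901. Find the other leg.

a² = c² - b² = 811801 - 608400 = 203401
a = 451

451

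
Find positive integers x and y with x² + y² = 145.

We need to find integers x, y > 0 such that x² + y² = 145.
Trying x = 1: y² = 145 - 1² = 145 - 1 = 144
y = 12
Check: 1² + 12² = 1 + 144 = 145 ✓

145 = 1² + 12²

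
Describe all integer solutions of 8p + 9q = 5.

Step 1: Compute gcd(8, 9) = 1.
Since 1 divides 5, solutions exist.

Step 2: Find a particular solution using extended Euclidean algorithm.
We get p₀ = -5, q₀ = 5.
Check: 8*-5 + 9*5 = 5 = 5 ✓

Step 3: Write the general solution.
p = -5 + (9/1)t = -5 + 9t
q = 5 - (8/1)t = 5 - 8t
for any integer t.

p = -5 + 9t, q = 5 - 8t for integer t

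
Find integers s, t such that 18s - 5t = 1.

Step 1: Check solvability.
gcd(18, 5) = 1
Since 1 divides 1, solutions exist.

Step 2: Apply extended Euclidean algorithm to find gcd.
We find integers such that 18*x0 + 5*y0 = 1

Step 3: Scale the particular solution.
Multiply by 1/1 = 1:
s = 2, t = 7

Step 4: Verify.
18*(2) - 5*(7) = 1 = 1 ✓

s = 2, t = 7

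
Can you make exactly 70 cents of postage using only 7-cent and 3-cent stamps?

We need non-negative x, y with 7x + 3y = 70.
gcd(7, 3) = 1 divides 70, so integer solutions exist.
Search for a non-negative one: x = 1 gives 3y = 70 - 7 = 63, so y = 21.
Check: 7·1 + 3·21 = 70 ✓

Yes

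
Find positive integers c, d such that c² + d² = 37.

Search for c with 37 - c² a perfect square.
c = 1: 37 - 1² = 37 - 1 = 36 = 6² ✓
So c = 1, d = 6.

c = 1, d = 6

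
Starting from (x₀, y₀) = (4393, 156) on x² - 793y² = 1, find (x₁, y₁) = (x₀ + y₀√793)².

Solutions to x² - Dy² = 1 are generated by powers of (x₀ + y₀√D).
The next solution satisfies x₁ + y₁√793 = (x₀ + y₀√793)², giving:
x₁ = x₀² + 793y₀² = 4393² + 793·156² = 19298449 + 19298448 = 38596897
y₁ = 2x₀y₀ = 2·4393·156 = 1370616

Verify: 38596897² - 793·1370616² = 1489720458028609 - 1489720458028608 = 1 ✓

x = 38596897, y = 1370616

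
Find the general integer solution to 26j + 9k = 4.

Step 1: Compute gcd(26, 9) = 1.
Since 1 divides 4, solutions exist.

Step 2: Find a particular solution using extended Euclidean algorithm.
We get j₀ = -4, k₀ = 12.
Check: 26*-4 + 9*12 = 4 = 4 ✓

Step 3: Write the general solution.
j = -4 + (9/1)t = -4 + 9t
k = 12 - (26/1)t = 12 - 26t
for any integer t.

j = -4 + 9t, k = 12 - 26t for integer t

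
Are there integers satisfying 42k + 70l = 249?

Step 1: Compute gcd(42, 70).
gcd(42, 70) = 14

Step 2: Check divisibility.
Does 14 divide 249? 249 = 14 x 17 + 11, so no.

By the theorem on linear Diophantine equations, 42k + 70l = 249 has integer solutions if and only if gcd(42, 70) divides 249. Since 14 does not divide 249, no solutions exist.

No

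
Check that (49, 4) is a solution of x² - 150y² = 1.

Compute x² = 49² = 2401
Compute 150y² = 150·4² = 150·16 = 2400
x² - 150y² = 2401 - 2400 = 1
Since this equals 1, (49, 4) is a solution.

Yes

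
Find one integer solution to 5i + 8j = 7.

Step 1: Check solvability.
gcd(5, 8) = 1
Since 1 divides 7, solutions exist.

Step 2: Apply extended Euclidean algorithm to find gcd.
We find integers such that 5*x0 + 8*y0 = 1

Step 3: Scale the particular solution.
Multiply by 7/1 = 7:
i = -21, j = 14

Step 4: Verify.
5*(-21) + 8*(14) = 7 = 7 ✓

i = -21, j = 14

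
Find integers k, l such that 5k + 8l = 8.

Step 1: Check solvability.
gcd(5, 8) = 1
Since 1 divides 8, solutions exist.

Step 2: Apply extended Euclidean algorithm to find gcd.
We find integers such that 5*x0 + 8*y0 = 1

Step 3: Scale the particular solution.
Multiply by 8/1 = 8:
k = -24, l = 16

Step 4: Verify.
5*(-24) + 8*(16) = 8 = 8 ✓

k = -24, l = 16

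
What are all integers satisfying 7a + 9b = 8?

Step 1: Compute gcd(7, 9) = 1.
Since 1 divides 8, solutions exist.

Step 2: Find a particular solution using extended Euclidean algorithm.
We get a₀ = 32, b₀ = -24.
Check: 7*32 + 9*-24 = 8 = 8 ✓

Step 3: Write the general solution.
a = 32 + (9/1)t = 32 + 9t
b = -24 - (7/1)t = -24 - 7t
for any integer t.

a = 32 + 9t, b = -24 - 7t for integer t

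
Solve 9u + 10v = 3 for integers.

Step 1: Check solvability.
gcd(9, 10) = 1
Since 1 divides 3, solutions exist.

Step 2: Apply extended Euclidean algorithm to find gcd.
We find integers such that 9*x0 + 10*y0 = 1

Step 3: Scale the particular solution.
Multiply by 3/1 = 3:
u = -3, v = 3

Step 4: Verify.
9*(-3) + 10*(3) = 3 = 3 ✓

u = -3, v = 3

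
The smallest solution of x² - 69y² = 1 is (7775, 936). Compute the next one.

Solutions to x² - Dy² = 1 are generated by powers of (x₀ + y₀√D).
The next solution satisfies x₁ + y₁√69 = (x₀ + y₀√69)², giving:
x₁ = x₀² + 69y₀² = 7775² + 69·936² = 60450625 + 60450624 = 120901249
y₁ = 2x₀y₀ = 2·7775·936 = 14554800

Verify: 120901249² - 69·14554800² = 14617112009760001 - 14617112009760000 = 1 ✓

x = 120901249, y = 14554800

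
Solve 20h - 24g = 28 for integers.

Step 1: Check solvability.
gcd(20, 24) = 4
Since 4 divides 28, solutions exist.

Step 2: Apply extended Euclidean algorithm to find gcd.
We find integers such that 20*x0 + 24*y0 = 4

Step 3: Scale the particular solution.
Multiply by 28/4 = 7:
h = -7, g = -7

Step 4: Verify.
20*(-7) - 24*(-7) = 28 = 28 ✓

h = -7, g = -7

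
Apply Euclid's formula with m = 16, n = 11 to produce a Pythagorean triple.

a = m² - n² = 16² - 11² = 256 - 121 = 135
b = 2mn = 2·16·11 = 352
c = m² + n² = 256 + 121 = 377
Verify: 135² + 352² = 18225 + 123904 = 142129 = 377² ✓

(135, 352, 377)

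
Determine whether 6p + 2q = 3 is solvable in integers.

Step 1: Compute gcd(6, 2).
gcd(6, 2) = 2

Step 2: Check divisibility.
Does 2 divide 3? 3 = 2 x 1 + 1, so no.

By the theorem on linear Diophantine equations, 6p + 2q = 3 has integer solutions if and only if gcd(6, 2) divides 3. Since 2 does not divide 3, no solutions exist.

No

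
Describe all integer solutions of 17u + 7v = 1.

Step 1: Compute gcd(17, 7) = 1.
Since 1 divides 1, solutions exist.

Step 2: Find a particular solution using extended Euclidean algorithm.
We get u₀ = -2, v₀ = 5.
Check: 17*-2 + 7*5 = 1 = 1 ✓

Step 3: Write the general solution.
u = -2 + (7/1)t = -2 + 7t
v = 5 - (17/1)t = 5 - 17t
for any integer t.

u = -2 + 7t, v = 5 - 17t for integer t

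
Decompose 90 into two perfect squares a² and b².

We need to find integers a, b > 0 such that a² + b² = 90.
Trying a = 3: b² = 90 - 3² = 90 - 9 = 81
b = 9
Check: 3² + 9² = 9 + 81 = 90 ✓

90 = 3² + 9²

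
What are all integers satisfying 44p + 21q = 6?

Step 1: Compute gcd(44, 21) = 1.
Since 1 divides 6, solutions exist.

Step 2: Find a particular solution using extended Euclidean algorithm.
We get p₀ = -60, q₀ = 126.
Check: 44*-60 + 21*126 = 6 = 6 ✓

Step 3: Write the general solution.
p = -60 + (21/1)t = -60 + 21t
q = 126 - (44/1)t = 126 - 44t
for any integer t.

p = -60 + 21t, q = 126 - 44t for integer t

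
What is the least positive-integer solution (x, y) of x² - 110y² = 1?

We seek the smallest positive integers (x, y) with x² - 110y² = 1, i.e., x² = 110y² + 1.
Try successive y values:
y = 1: x² = 110·1² + 1 = 111, not a perfect square
y = 2: x² = 110·2² + 1 = 441, x = 21 ✓

Verify: 21² - 110·2² = 441 - 440 = 1 ✓

x = 21, y = 2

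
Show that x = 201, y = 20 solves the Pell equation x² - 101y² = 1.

Compute x² = 201² = 40401
Compute 101y² = 101·20² = 101·400 = 40400
x² - 101y² = 40401 - 40400 = 1
Since this equals 1, (201, 20) is a solution.

Yes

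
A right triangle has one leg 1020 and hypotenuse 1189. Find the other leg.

a² = c² - b² = 1413721 - 1040400 = 373321
a = 611

611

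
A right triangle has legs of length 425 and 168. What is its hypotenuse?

c² = a² + b² = 425² + 168² = 180625 + 28224 = 208849
c = 457

457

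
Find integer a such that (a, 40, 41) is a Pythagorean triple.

a² = c² - b² = 41² - 40² = 1681 - 1600 = 81
a = sqrt(81) = 9

9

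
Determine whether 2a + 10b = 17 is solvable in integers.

Step 1: Compute gcd(2, 10).
gcd(2, 10) = 2

Step 2: Check divisibility.
Does 2 divide 17? 17 = 2 x 8 + 1, so no.

By the theorem on linear Diophantine equations, 2a + 10b = 17 has integer solutions if and only if gcd(2, 10) divides 17. Since 2 does not divide 17, no solutions exist.

No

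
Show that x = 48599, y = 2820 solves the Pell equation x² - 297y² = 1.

Compute x² = 48599² = 2361862801
Compute 297y² = 297·2820² = 297·7952400 = 2361862800
x² - 297y² = 2361862801 - 2361862800 = 1
Since this equals 1, (48599, 2820) is a solution.

Yes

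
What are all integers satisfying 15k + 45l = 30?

Step 1: Compute gcd(15, 45) = 15.
Since 15 divides 30, solutions exist.

Step 2: Find a particular solution using extended Euclidean algorithm.
We get k₀ = 2, l₀ = 0.
Check: 15*2 + 45*0 = 30 = 30 ✓

Step 3: Write the general solution.
k = 2 + (45/15)t = 2 + 3t
l = 0 - (15/15)t = 0 - 1t
for any integer t.

k = 2 + 3t, l = 0 - 1t for integer t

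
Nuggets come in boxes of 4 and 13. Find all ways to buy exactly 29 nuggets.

We need non-negative integers (x, y) with 4x + 13y = 29.
For each x in 0..7, check if 29 - 4x is a non-negative multiple of 13.
x = 4: 13y = 13, y = 1 ✓

(4 boxes of 4, 1 boxes of 13)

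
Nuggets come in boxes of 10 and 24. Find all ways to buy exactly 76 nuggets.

We need non-negative integers (x, y) with 10x + 24y = 76.
For each x in 0..7, check if 76 - 10x is a non-negative multiple of 24.
No x yields an integer y ≥ 0.

No solution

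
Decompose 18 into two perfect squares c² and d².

We need to find integers c, d > 0 such that c² + d² = 18.
Trying c = 3: d² = 18 - 3² = 18 - 9 = 9
d = 3
Check: 3² + 3² = 9 + 9 = 18 ✓

18 = 3² + 3²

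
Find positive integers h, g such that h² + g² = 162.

Search for h with 162 - h² a perfect square.
h = 9: 162 - 9² = 162 - 81 = 81 = 9² ✓
So h = 9, g = 9.

h = 9, g = 9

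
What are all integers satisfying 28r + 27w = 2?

Step 1: Compute gcd(28, 27) = 1.
Since 1 divides 2, solutions exist.

Step 2: Find a particular solution using extended Euclidean algorithm.
We get r₀ = 2, w₀ = -2.
Check: 28*2 + 27*-2 = 2 = 2 ✓

Step 3: Write the general solution.
r = 2 + (27/1)t = 2 + 27t
w = -2 - (28/1)t = -2 - 28t
for any integer t.

r = 2 + 27t, w = -2 - 28t for integer t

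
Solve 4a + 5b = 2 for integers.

Step 1: Check solvability.
gcd(4, 5) = 1
Since 1 divides 2, solutions exist.

Step 2: Apply extended Euclidean algorithm to find gcd.
We find integers such that 4*x0 + 5*y0 = 1

Step 3: Scale the particular solution.
Multiply by 2/1 = 2:
a = -2, b = 2

Step 4: Verify.
4*(-2) + 5*(2) = 2 = 2 ✓

a = -2, b = 2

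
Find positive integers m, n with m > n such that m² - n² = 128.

Factor: m² - n² = (m+n)(m-n) = 128.
We need two factors of 128 with the same parity.
Use m+n = 64 and m-n = 2 (product 64·2 = 128).
Adding: 2m = 66, so m = 33.
Subtracting: 2n = 62, so n = 31.
Check: 33² - 31² = 1089 - 961 = 128 ✓

m = 33, n = 31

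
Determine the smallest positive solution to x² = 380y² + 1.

We seek the smallest positive integers (x, y) with x² - 380y² = 1, i.e., x² = 380y² + 1.
Try successive y values:
y = 1: x² = 380·1² + 1 = 381, not a perfect square
y = 2: x² = 380·2² + 1 = 1521, x = 39 ✓

Verify: 39² - 380·2² = 1521 - 1520 = 1 ✓

x = 39, y = 2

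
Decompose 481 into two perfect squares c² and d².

We need to find integers c, d > 0 such that c² + d² = 481.
Trying c = 9: d² = 481 - 9² = 481 - 81 = 400
d = 20
Check: 9² + 20² = 81 + 400 = 481 ✓

481 = 9² + 20²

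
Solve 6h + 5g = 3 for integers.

Step 1: Check solvability.
gcd(6, 5) = 1
Since 1 divides 3, solutions exist.

Step 2: Apply extended Euclidean algorithm to find gcd.
We find integers such that 6*x0 + 5*y0 = 1

Step 3: Scale the particular solution.
Multiply by 3/1 = 3:
h = 3, g = -3

Step 4: Verify.
6*(3) + 5*(-3) = 3 = 3 ✓

h = 3, g = -3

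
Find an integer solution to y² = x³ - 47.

Try small integer x values and check whether x³ - 47 is a perfect square.
x = 6: x³ - 47 = 6³ - 47 = 216 - 47 = 169
Is 169 a perfect square? 13² = 169 ✓
So (x, y) = (6, -13) is a solution.

x = 6, y = -13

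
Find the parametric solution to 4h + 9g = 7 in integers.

Step 1: Compute gcd(4, 9) = 1.
Since 1 divides 7, solutions exist.

Step 2: Find a particular solution using extended Euclidean algorithm.
We get h₀ = -14, g₀ = 7.
Check: 4*-14 + 9*7 = 7 = 7 ✓

Step 3: Write the general solution.
h = -14 + (9/1)t = -14 + 9t
g = 7 - (4/1)t = 7 - 4t
for any integer t.

h = -14 + 9t, g = 7 - 4t for integer t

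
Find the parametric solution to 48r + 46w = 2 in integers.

Step 1: Compute gcd(48, 46) = 2.
Since 2 divides 2, solutions exist.

Step 2: Find a particular solution using extended Euclidean algorithm.
We get r₀ = 1, w₀ = -1.
Check: 48*1 + 46*-1 = 2 = 2 ✓

Step 3: Write the general solution.
r = 1 + (46/2)t = 1 + 23t
w = -1 - (48/2)t = -1 - 24t
for any integer t.

r = 1 + 23t, w = -1 - 24t for integer t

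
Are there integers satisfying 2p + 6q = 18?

Step 1: Compute gcd(2, 6).
gcd(2, 6) = 2

Step 2: Check divisibility.
Does 2 divide 18? 18 = 2 x 9, so yes.

By the theorem on linear Diophantine equations, 2p + 6q = 18 has integer solutions if and only if gcd(2, 6) divides 18. Since 2 | 18, solutions exist.

Yes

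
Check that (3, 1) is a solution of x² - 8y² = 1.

Compute x² = 3² = 9
Compute 8y² = 8·1² = 8·1 = 8
x² - 8y² = 9 - 8 = 1
Since this equals 1, (3, 1) is a solution.

Yes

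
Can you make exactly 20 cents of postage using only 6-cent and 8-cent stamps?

We need non-negative x, y with 6x + 8y = 20.
gcd(6, 8) = 2 divides 20, so integer solutions exist.
Search for a non-negative one: x = 2 gives 8y = 20 - 12 = 8, so y = 1.
Check: 6·2 + 8·1 = 20 ✓

Yes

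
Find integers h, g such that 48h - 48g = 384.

Step 1: Check solvability.
gcd(48, 48) = 48
Since 48 divides 384, solutions exist.

Step 2: Apply extended Euclidean algorithm to find gcd.
We find integers such that 48*x0 + 48*y0 = 48

Step 3: Scale the particular solution.
Multiply by 384/48 = 8:
h = 0, g = -8

Step 4: Verify.
48*(0) - 48*(-8) = 384 = 384 ✓

h = 0, g = -8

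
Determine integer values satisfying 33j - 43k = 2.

Step 1: Check solvability.
gcd(33, 43) = 1
Since 1 divides 2, solutions exist.

Step 2: Apply extended Euclidean algorithm to find gcd.
We find integers such that 33*x0 + 43*y0 = 1

Step 3: Scale the particular solution.
Multiply by 2/1 = 2:
j = -26, k = -20

Step 4: Verify.
33*(-26) - 43*(-20) = 2 = 2 ✓

j = -26, k = -20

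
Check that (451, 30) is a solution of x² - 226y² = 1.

Compute x² = 451² = 203401
Compute 226y² = 226·30² = 226·900 = 203400
x² - 226y² = 203401 - 203400 = 1
Since this equals 1, (451, 30) is a solution.

Yes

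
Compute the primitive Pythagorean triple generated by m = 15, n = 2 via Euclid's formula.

a = m² - n² = 15² - 2² = 225 - 4 = 221
b = 2mn = 2·15·2 = 60
c = m² + n² = 225 + 4 = 229
Verify: 221² + 60² = 48841 + 3600 = 52441 = 229² ✓

(221, 60, 229)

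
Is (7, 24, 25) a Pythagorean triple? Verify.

Compute a² + b² = 7² + 24² = 49 + 576 = 625
Compute c² = 25² = 625
Since 625 = 625, confirmed.

Yes, it is a Pythagorean triple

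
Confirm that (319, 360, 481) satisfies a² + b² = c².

Compute a² + b² = 319² + 360² = 101761 + 129600 = 231361
Compute c² = 481² = 231361
Since 231361 = 231361, confirmed.

Yes, it is a Pythagorean triple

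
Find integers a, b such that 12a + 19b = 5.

Step 1: Check solvability.
gcd(12, 19) = 1
Since 1 divides 5, solutions exist.

Step 2: Apply extended Euclidean algorithm to find gcd.
We find integers such that 12*x0 + 19*y0 = 1

Step 3: Scale the particular solution.
Multiply by 5/1 = 5:
a = 40, b = -25

Step 4: Verify.
12*(40) + 19*(-25) = 5 = 5 ✓

a = 40, b = -25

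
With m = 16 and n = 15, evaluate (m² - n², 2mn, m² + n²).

a = m² - n² = 256 - 225 = 31
b = 2mn = 2·16·15 = 480
c = m² + n² = 256 + 225 = 481
Verify: 31² + 480² = 961 + 230400 = 231361 = 481² ✓

(31, 480, 481)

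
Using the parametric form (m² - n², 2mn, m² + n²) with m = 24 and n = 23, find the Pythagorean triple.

a = m² - n² = 576 - 529 = 47
b = 2mn = 2·24·23 = 1104
c = m² + n² = 576 + 529 = 1105
Verify: 47² + 1104² = 2209 + 1218816 = 1221025 = 1105² ✓

(47, 1104, 1105)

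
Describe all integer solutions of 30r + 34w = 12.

Step 1: Compute gcd(30, 34) = 2.
Since 2 divides 12, solutions exist.

Step 2: Find a particular solution using extended Euclidean algorithm.
We get r₀ = 48, w₀ = -42.
Check: 30*48 + 34*-42 = 12 = 12 ✓

Step 3: Write the general solution.
r = 48 + (34/2)t = 48 + 17t
w = -42 - (30/2)t = -42 - 15t
for any integer t.

r = 48 + 17t, w = -42 - 15t for integer t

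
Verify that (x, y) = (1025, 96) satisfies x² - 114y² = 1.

Compute x² = 1025² = 1050625
Compute 114y² = 114·96² = 114·9216 = 1050624
x² - 114y² = 1050625 - 1050624 = 1
Since this equals 1, (1025, 96) is a solution.

Yes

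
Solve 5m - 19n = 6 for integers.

Step 1: Check solvability.
gcd(5, 19) = 1
Since 1 divides 6, solutions exist.

Step 2: Apply extended Euclidean algorithm to find gcd.
We find integers such that 5*x0 + 19*y0 = 1

Step 3: Scale the particular solution.
Multiply by 6/1 = 6:
m = 24, n = 6

Step 4: Verify.
5*(24) - 19*(6) = 6 = 6 ✓

m = 24, n = 6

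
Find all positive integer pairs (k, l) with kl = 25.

The positive divisors of 25 are: 1, 5, 25.
Each divisor d gives the pair (d, 25/d):
(1, 25), (5, 5), (25, 1)

(1, 25), (5, 5), (25, 1)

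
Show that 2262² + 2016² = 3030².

Compute a² + b² = 2262² + 2016² = 5116644 + 4064256 = 9180900
Compute c² = 3030² = 9180900
Since 9180900 = 9180900, confirmed.

Yes, it is a Pythagorean triple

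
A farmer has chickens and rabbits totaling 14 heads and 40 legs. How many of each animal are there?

Let c = chickens, r = rabbits.
Heads: c + r = 14
Legs: 2c + 4r = 40
From the first equation, c = 14 - r. Substitute:
2(14 - r) + 4r = 40
28 + 2r = 40
r = (40 - 28)/2 = 6
c = 14 - 6 = 8

Chickens: 8, Rabbits: 6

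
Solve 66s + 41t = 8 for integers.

Step 1: Check solvability.
gcd(66, 41) = 1
Since 1 divides 8, solutions exist.

Step 2: Apply extended Euclidean algorithm to find gcd.
We find integers such that 66*x0 + 41*y0 = 1

Step 3: Scale the particular solution.
Multiply by 8/1 = 8:
s = -144, t = 232

Step 4: Verify.
66*(-144) + 41*(232) = 8 = 8 ✓

s = -144, t = 232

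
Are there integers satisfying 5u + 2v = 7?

Step 1: Compute gcd(5, 2).
gcd(5, 2) = 1

Step 2: Check divisibility.
Does 1 divide 7? 7 = 1 x 7, so yes.

By the theorem on linear Diophantine equations, 5u + 2v = 7 has integer solutions if and only if gcd(5, 2) divides 7. Since 1 | 7, solutions exist.

Yes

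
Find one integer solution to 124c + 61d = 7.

Step 1: Check solvability.
gcd(124, 61) = 1
Since 1 divides 7, solutions exist.

Step 2: Apply extended Euclidean algorithm to find gcd.
We find integers such that 124*x0 + 61*y0 = 1

Step 3: Scale the particular solution.
Multiply by 7/1 = 7:
c = -210, d = 427

Step 4: Verify.
124*(-210) + 61*(427) = 7 = 7 ✓

c = -210, d = 427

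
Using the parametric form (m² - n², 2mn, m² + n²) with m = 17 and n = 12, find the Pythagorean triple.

a = m² - n² = 289 - 144 = 145
b = 2mn = 2·17·12 = 408
c = m² + n² = 289 + 144 = 433
Verify: 145² + 408² = 21025 + 166464 = 187489 = 433² ✓

(145, 408, 433)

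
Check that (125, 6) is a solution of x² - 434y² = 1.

Compute x² = 125² = 15625
Compute 434y² = 434·6² = 434·36 = 15624
x² - 434y² = 15625 - 15624 = 1
Since this equals 1, (125, 6) is a solution.

Yes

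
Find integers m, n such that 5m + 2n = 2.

Step 1: Check solvability.
gcd(5, 2) = 1
Since 1 divides 2, solutions exist.

Step 2: Apply extended Euclidean algorithm to find gcd.
We find integers such that 5*x0 + 2*y0 = 1

Step 3: Scale the particular solution.
Multiply by 2/1 = 2:
m = 2, n = -4

Step 4: Verify.
5*(2) + 2*(-4) = 2 = 2 ✓

m = 2, n = -4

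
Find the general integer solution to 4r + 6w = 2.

Step 1: Compute gcd(4, 6) = 2.
Since 2 divides 2, solutions exist.

Step 2: Find a particular solution using extended Euclidean algorithm.
We get r₀ = -1, w₀ = 1.
Check: 4*-1 + 6*1 = 2 = 2 ✓

Step 3: Write the general solution.
r = -1 + (6/2)t = -1 + 3t
w = 1 - (4/2)t = 1 - 2t
for any integer t.

r = -1 + 3t, w = 1 - 2t for integer t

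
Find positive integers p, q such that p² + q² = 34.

Search for p with 34 - p² a perfect square.
p = 3: 34 - 3² = 34 - 9 = 25 = 5² ✓
So p = 3, q = 5.

p = 3, q = 5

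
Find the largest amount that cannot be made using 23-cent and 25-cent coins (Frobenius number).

For two coprime denominations a and b, the Frobenius number (largest value not representable as a non-negative combination) is ab - a - b.
Here gcd(23, 25) = 1, so they are coprime.
F(23, 25) = 23·25 - 23 - 25 = 575 - 48 = 527

527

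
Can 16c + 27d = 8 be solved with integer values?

Step 1: Compute gcd(16, 27).
gcd(16, 27) = 1

Step 2: Check divisibility.
Does 1 divide 8? 8 = 1 x 8, so yes.

By the theorem on linear Diophantine equations, 16c + 27d = 8 has integer solutions if and only if gcd(16, 27) divides 8. Since 1 | 8, solutions exist.

Yes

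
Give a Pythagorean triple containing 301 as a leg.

We need the other leg and hypotenuse such that 301² + x² = c².
Take x = 6468, c = 6475: 301² + 6468² = 90601 + 41835024 = 41925625 = 6475² ✓
Triple: (301, 6468, 6475)

(301, 6468, 6475)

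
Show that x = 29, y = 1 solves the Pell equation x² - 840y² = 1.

Compute x² = 29² = 841
Compute 840y² = 840·1² = 840·1 = 840
x² - 840y² = 841 - 840 = 1
Since this equals 1, (29, 1) is a solution.

Yes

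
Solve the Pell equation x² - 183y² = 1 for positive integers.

We seek the smallest positive integers (x, y) with x² - 183y² = 1, i.e., x² = 183y² + 1.
Try successive y values:
y = 1: x² = 183·1² + 1 = 184, not a perfect square
y = 2: x² = 183·2² + 1 = 733, not a perfect square
y = 3: x² = 183·3² + 1 = 1648, not a perfect square
... continuing the search (or via continued fractions) ...
y = 36: x² = 183·36² + 1 = 237169, x = 487 ✓

Verify: 487² - 183·36² = 237169 - 237168 = 1 ✓

x = 487, y = 36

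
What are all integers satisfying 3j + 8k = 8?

Step 1: Compute gcd(3, 8) = 1.
Since 1 divides 8, solutions exist.

Step 2: Find a particular solution using extended Euclidean algorithm.
We get j₀ = 24, k₀ = -8.
Check: 3*24 + 8*-8 = 8 = 8 ✓

Step 3: Write the general solution.
j = 24 + (8/1)t = 24 + 8t
k = -8 - (3/1)t = -8 - 3t
for any integer t.

j = 24 + 8t, k = -8 - 3t for integer t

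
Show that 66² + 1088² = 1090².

Compute a² + b² = 66² + 1088² = 4356 + 1183744 = 1188100
Compute c² = 1090² = 1188100
Since 1188100 = 1188100, confirmed.

Yes, it is a Pythagorean triple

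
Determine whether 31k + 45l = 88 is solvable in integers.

Step 1: Compute gcd(31, 45).
gcd(31, 45) = 1

Step 2: Check divisibility.
Does 1 divide 88? 88 = 1 x 88, so yes.

By the theorem on linear Diophantine equations, 31k + 45l = 88 has integer solutions if and only if gcd(31, 45) divides 88. Since 1 | 88, solutions exist.

Yes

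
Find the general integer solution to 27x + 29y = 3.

Step 1: Compute gcd(27, 29) = 1.
Since 1 divides 3, solutions exist.

Step 2: Find a particular solution using extended Euclidean algorithm.
We get x₀ = 42, y₀ = -39.
Check: 27*42 + 29*-39 = 3 = 3 ✓

Step 3: Write the general solution.
x = 42 + (29/1)t = 42 + 29t
y = -39 - (27/1)t = -39 - 27t
for any integer t.

x = 42 + 29t, y = -39 - 27t for integer t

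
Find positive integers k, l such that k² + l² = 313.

Search for k with 313 - k² a perfect square.
k = 12: 313 - 12² = 313 - 144 = 169 = 13² ✓
So k = 12, l = 13.

k = 12, l = 13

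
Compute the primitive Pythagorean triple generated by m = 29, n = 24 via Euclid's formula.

a = m² - n² = 841 - 576 = 265
b = 2mn = 2·29·24 = 1392
c = m² + n² = 841 + 576 = 1417
Verify: 265² + 1392² = 70225 + 1937664 = 2007889 = 1417² ✓

(265, 1392, 1417)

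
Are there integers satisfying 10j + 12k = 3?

Step 1: Compute gcd(10, 12).
gcd(10, 12) = 2

Step 2: Check divisibility.
Does 2 divide 3? 3 = 2 x 1 + 1, so no.

By the theorem on linear Diophantine equations, 10j + 12k = 3 has integer solutions if and only if gcd(10, 12) divides 3. Since 2 does not divide 3, no solutions exist.

No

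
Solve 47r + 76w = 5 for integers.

Step 1: Check solvability.
gcd(47, 76) = 1
Since 1 divides 5, solutions exist.

Step 2: Apply extended Euclidean algorithm to find gcd.
We find integers such that 47*x0 + 76*y0 = 1

Step 3: Scale the particular solution.
Multiply by 5/1 = 5:
r = -105, w = 65

Step 4: Verify.
47*(-105) + 76*(65) = 5 = 5 ✓

r = -105, w = 65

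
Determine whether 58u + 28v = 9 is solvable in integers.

Step 1: Compute gcd(58, 28).
gcd(58, 28) = 2

Step 2: Check divisibility.
Does 2 divide 9? 9 = 2 x 4 + 1, so no.

By the theorem on linear Diophantine equations, 58u + 28v = 9 has integer solutions if and only if gcd(58, 28) divides 9. Since 2 does not divide 9, no solutions exist.

No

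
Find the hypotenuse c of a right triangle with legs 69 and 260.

c² = a² + b² = 69² + 260² = 4761 + 67600 = 72361
c = sqrt(72361) = 269

269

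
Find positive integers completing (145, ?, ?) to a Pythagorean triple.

We need the other leg and hypotenuse such that 145² + x² = c².
Take x = 408, c = 433: 145² + 408² = 21025 + 166464 = 187489 = 433² ✓
Triple: (145, 408, 433)

(145, 408, 433)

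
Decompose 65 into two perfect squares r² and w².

We need to find integers r, w > 0 such that r² + w² = 65.
Trying r = 1: w² = 65 - 1² = 65 - 1 = 64
w = 8
Check: 1² + 8² = 1 + 64 = 65 ✓

65 = 1² + 8²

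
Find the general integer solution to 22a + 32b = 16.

Step 1: Compute gcd(22, 32) = 2.
Since 2 divides 16, solutions exist.

Step 2: Find a particular solution using extended Euclidean algorithm.
We get a₀ = 24, b₀ = -16.
Check: 22*24 + 32*-16 = 16 = 16 ✓

Step 3: Write the general solution.
a = 24 + (32/2)t = 24 + 16t
b = -16 - (22/2)t = -16 - 11t
for any integer t.

a = 24 + 16t, b = -16 - 11t for integer t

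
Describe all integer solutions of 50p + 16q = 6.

Step 1: Compute gcd(50, 16) = 2.
Since 2 divides 6, solutions exist.

Step 2: Find a particular solution using extended Euclidean algorithm.
We get p₀ = 3, q₀ = -9.
Check: 50*3 + 16*-9 = 6 = 6 ✓

Step 3: Write the general solution.
p = 3 + (16/2)t = 3 + 8t
q = -9 - (50/2)t = -9 - 25t
for any integer t.

p = 3 + 8t, q = -9 - 25t for integer t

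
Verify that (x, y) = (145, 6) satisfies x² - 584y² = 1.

Compute x² = 145² = 21025
Compute 584y² = 584·6² = 584·36 = 21024
x² - 584y² = 21025 - 21024 = 1
Since this equals 1, (145, 6) is a solution.

Yes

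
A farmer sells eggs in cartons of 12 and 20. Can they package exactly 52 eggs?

We need non-negative a, b with 12a + 20b = 52.
gcd(12, 20) = 4 divides 52.
Try a = 1: 20b = 52 - 12 = 40, so b = 2.
One way: 1 cartons of 12 and 2 cartons of 20.

Yes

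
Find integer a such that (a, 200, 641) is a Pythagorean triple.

a² = c² - b² = 641² - 200² = 410881 - 40000 = 370881
a = sqrt(370881) = 609

609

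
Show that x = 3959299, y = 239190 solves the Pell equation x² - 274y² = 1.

Compute x² = 3959299² = 15676048571401
Compute 274y² = 274·239190² = 274·57211856100 = 15676048571400
x² - 274y² = 15676048571401 - 15676048571400 = 1
Since this equals 1, (3959299, 239190) is a solution.

Yes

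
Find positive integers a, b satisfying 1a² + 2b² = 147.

Try small values of a and check whether (147 - 1a²)/2 is a perfect square.
a = 7: 1·7² = 49, so 2b² = 147 - 49 = 98, giving b² = 49, b = 7.
Check: 1·7² + 2·7² = 49 + 98 = 147 ✓

a = 7, b = 7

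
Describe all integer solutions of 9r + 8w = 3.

Step 1: Compute gcd(9, 8) = 1.
Since 1 divides 3, solutions exist.

Step 2: Find a particular solution using extended Euclidean algorithm.
We get r₀ = 3, w₀ = -3.
Check: 9*3 + 8*-3 = 3 = 3 ✓

Step 3: Write the general solution.
r = 3 + (8/1)t = 3 + 8t
w = -3 - (9/1)t = -3 - 9t
for any integer t.

r = 3 + 8t, w = -3 - 9t for integer t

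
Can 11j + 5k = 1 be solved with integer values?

Step 1: Compute gcd(11, 5).
gcd(11, 5) = 1

Step 2: Check divisibility.
Does 1 divide 1? 1 = 1 x 1, so yes.

By the theorem on linear Diophantine equations, 11j + 5k = 1 has integer solutions if and only if gcd(11, 5) divides 1. Since 1 | 1, solutions exist.

Yes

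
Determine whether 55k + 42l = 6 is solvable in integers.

Step 1: Compute gcd(55, 42).
gcd(55, 42) = 1

Step 2: Check divisibility.
Does 1 divide 6? 6 = 1 x 6, so yes.

By the theorem on linear Diophantine equations, 55k + 42l = 6 has integer solutions if and only if gcd(55, 42) divides 6. Since 1 | 6, solutions exist.

Yes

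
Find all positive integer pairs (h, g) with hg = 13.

The positive divisors of 13 are: 1, 13.
Each divisor d gives the pair (d, 13/d):
(1, 13), (13, 1)

(1, 13), (13, 1)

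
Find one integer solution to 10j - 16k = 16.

Step 1: Check solvability.
gcd(10, 16) = 2
Since 2 divides 16, solutions exist.

Step 2: Apply extended Euclidean algorithm to find gcd.
We find integers such that 10*x0 + 16*y0 = 2

Step 3: Scale the particular solution.
Multiply by 16/2 = 8:
j = -24, k = -16

Step 4: Verify.
10*(-24) - 16*(-16) = 16 = 16 ✓

j = -24, k = -16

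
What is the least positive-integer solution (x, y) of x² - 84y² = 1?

We seek the smallest positive integers (x, y) with x² - 84y² = 1, i.e., x² = 84y² + 1.
Try successive y values:
y = 1: x² = 84·1² + 1 = 85, not a perfect square
y = 2: x² = 84·2² + 1 = 337, not a perfect square
y = 3: x² = 84·3² + 1 = 757, not a perfect square
... continuing the search (or via continued fractions) ...
y = 6: x² = 84·6² + 1 = 3025, x = 55 ✓

Verify: 55² - 84·6² = 3025 - 3024 = 1 ✓

x = 55, y = 6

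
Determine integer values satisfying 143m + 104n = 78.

Step 1: Check solvability.
gcd(143, 104) = 13
Since 13 divides 78, solutions exist.

Step 2: Apply extended Euclidean algorithm to find gcd.
We find integers such that 143*x0 + 104*y0 = 13

Step 3: Scale the particular solution.
Multiply by 78/13 = 6:
m = 18, n = -24

Step 4: Verify.
143*(18) + 104*(-24) = 78 = 78 ✓

m = 18, n = -24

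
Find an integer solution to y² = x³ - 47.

Try small integer x values and check whether x³ - 47 is a perfect square.
x = 6: x³ - 47 = 6³ - 47 = 216 - 47 = 169
Is 169 a perfect square? 13² = 169 ✓
So (x, y) = (6, 13) is a solution.

x = 6, y = 13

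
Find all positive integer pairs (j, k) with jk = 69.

The positive divisors of 69 are: 1, 3, 23, 69.
Each divisor d gives the pair (d, 69/d):
(1, 69), (3, 23), (23, 3), (69, 1)

(1, 69), (3, 23), (23, 3), (69, 1)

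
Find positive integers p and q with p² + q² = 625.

We need to find integers p, q > 0 such that p² + q² = 625.
Trying p = 7: q² = 625 - 7² = 625 - 49 = 576
q = 24
Check: 7² + 24² = 49 + 576 = 625 ✓

625 = 7² + 24²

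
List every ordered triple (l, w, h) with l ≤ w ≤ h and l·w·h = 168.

Iterate l from 1 to ⌊168^(1/3)⌋. For each l dividing 168, iterate w ≥ l with w dividing 168/l, and set h = 168/(l·w).
Triples found (16): (1×1×168), (1×2×84), (1×3×56), (1×4×42), (1×6×28), (1×7×24), (1×8×21), (1×12×14), (2×2×42), (2×3×28), (2×4×21), (2×6×14), (2×7×12), (3×4×14), (3×7×8), (4×6×7)

(1×1×168), (1×2×84), (1×3×56), (1×4×42), (1×6×28), (1×7×24), (1×8×21), (1×12×14), (2×2×42), (2×3×28), (2×4×21), (2×6×14), (2×7×12), (3×4×14), (3×7×8), (4×6×7)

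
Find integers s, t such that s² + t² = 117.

We need to find integers s, t > 0 such that s² + t² = 117.
Trying s = 6: t² = 117 - 6² = 117 - 36 = 81
t = 9
Check: 6² + 9² = 36 + 81 = 117 ✓

117 = 6² + 9²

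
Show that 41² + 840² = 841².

Compute a² + b²:
41² + 840² = 1681 + 705600 = 707281
Compute c²:
841² = 707281
Since 707281 = 707281, it is a Pythagorean triple.

Yes, it is a Pythagorean triple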